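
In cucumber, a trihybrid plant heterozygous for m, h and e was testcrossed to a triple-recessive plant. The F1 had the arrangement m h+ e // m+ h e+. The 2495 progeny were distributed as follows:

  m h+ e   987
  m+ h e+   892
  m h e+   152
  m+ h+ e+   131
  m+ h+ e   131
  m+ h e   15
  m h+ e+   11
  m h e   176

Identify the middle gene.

e

The two rarest classes, m h+ e+ and m+ h e, are the double crossovers. Comparing them with the parentals, only the e allele has switched, so e is the middle locus and the order is m – e – h.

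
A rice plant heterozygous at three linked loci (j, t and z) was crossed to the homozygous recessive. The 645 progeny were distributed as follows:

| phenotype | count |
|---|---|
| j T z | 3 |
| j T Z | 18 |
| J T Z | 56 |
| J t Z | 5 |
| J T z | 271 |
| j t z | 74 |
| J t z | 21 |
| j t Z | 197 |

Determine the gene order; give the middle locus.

j

The two most frequent reciprocal classes, j t Z and J T z, are the parental types, so the F1 was j t Z / J T z.
The two rarest classes, J t Z and j T z, are the double crossovers. Comparing them with the parentals, only the j allele has switched, so j is the middle locus and the order is t – j – z.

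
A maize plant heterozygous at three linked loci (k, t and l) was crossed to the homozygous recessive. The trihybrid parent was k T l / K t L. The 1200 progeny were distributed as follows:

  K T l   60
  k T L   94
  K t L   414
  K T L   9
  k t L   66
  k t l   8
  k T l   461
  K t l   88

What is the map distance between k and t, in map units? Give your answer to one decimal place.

The two rarest classes, k t l and K T L, are the double crossovers. Comparing them with the parentals, only the t allele has switched, so t is the middle locus and the order is l – t – k.
Crossovers in the t–k interval produce the single-crossover classes K T l and k t L (60 + 66 = 126) plus the double crossovers (17).
RF(t–k) = (126 + 17) / 1200 = 143/1200 = 0.1192 → 11.9 map units.

11.9 map units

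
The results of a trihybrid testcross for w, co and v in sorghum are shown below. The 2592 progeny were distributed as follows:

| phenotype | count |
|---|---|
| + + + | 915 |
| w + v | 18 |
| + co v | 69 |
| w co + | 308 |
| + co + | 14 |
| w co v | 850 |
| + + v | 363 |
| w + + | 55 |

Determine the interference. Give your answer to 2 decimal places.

The two most frequent reciprocal classes, w co v and + + +, are the parental types, so the F1 was w co v / + + +.
The two rarest classes, w + v and + co +, are the double crossovers. Comparing them with the parentals, only the co allele has switched, so co is the middle locus and the order is w – co – v.
w–co: (124 + 32)/2592 = 0.0602; co–v: (671 + 32)/2592 = 0.2712.
Expected DCO frequency = 0.0602 × 0.2712 ≈ 0.01633; observed = 32/2592 ≈ 0.01235.
Coefficient of coincidence = 0.01235/0.01633 ≈ 0.76; interference = 1 − 0.76 = 0.24.

0.24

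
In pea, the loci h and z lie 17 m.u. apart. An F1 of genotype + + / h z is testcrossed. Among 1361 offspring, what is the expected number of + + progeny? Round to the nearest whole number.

565

A map distance of 17 m.u. corresponds to a recombination frequency of 0.170.
The F1 is + + / h z, so + + is a parental gamete class with expected frequency (1 − r)/2 = 0.830/2 = 0.4150.
Expected number = 0.4150 × 1361 = 564.81 ≈ 565.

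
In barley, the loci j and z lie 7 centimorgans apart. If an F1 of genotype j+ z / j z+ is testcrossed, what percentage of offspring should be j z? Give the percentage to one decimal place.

A map distance of 7 centimorgans corresponds to a recombination frequency of 0.070.
The F1 is j+ z / j z+, so j z is a recombinant gamete class with expected frequency r/2 = 0.070/2 = 0.0350.
That is 0.0350 = 3.5% of the progeny.

3.5%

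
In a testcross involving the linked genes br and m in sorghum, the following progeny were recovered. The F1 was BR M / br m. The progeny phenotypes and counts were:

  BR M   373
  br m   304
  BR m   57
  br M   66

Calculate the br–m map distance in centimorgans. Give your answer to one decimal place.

The recombinant classes are BR m and br M: 57 + 66 = 123.
Recombination frequency = 123/800 = 0.1537 ≈ 15.4%, i.e. 15.4 centimorgans.

15.4 centimorgans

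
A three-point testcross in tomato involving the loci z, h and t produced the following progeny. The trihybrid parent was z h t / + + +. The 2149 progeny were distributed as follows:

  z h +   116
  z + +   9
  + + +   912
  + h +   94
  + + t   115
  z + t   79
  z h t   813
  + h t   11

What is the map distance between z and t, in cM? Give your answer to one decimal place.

The two rarest classes, + h t and z + +, are the double crossovers. Comparing them with the parentals, only the z allele has switched, so z is the middle locus and the order is t – z – h.
Crossovers in the t–z interval produce the single-crossover classes z h + and + + t (116 + 115 = 231) plus the double crossovers (20).
RF(t–z) = (231 + 20) / 2149 = 251/2149 = 0.1168 → 11.7 cM.

11.7 cM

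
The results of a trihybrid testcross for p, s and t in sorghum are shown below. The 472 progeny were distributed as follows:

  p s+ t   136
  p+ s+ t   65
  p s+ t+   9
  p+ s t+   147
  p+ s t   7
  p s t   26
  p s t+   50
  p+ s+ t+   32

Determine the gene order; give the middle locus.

t

The two most frequent reciprocal classes, p+ s t+ and p s+ t, are the parental types, so the F1 was p+ s t+ / p s+ t.
The two rarest classes, p+ s t and p s+ t+, are the double crossovers. Comparing them with the parentals, only the t allele has switched, so t is the middle locus and the order is s – t – p.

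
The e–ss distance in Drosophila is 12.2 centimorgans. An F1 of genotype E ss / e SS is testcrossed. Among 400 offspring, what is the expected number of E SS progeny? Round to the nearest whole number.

24

A map distance of 12.2 centimorgans corresponds to a recombination frequency of 0.122.
The F1 is E ss / e SS, so E SS is a recombinant gamete class with expected frequency r/2 = 0.122/2 = 0.0610.
Expected number = 0.0610 × 400 = 24.40 ≈ 24.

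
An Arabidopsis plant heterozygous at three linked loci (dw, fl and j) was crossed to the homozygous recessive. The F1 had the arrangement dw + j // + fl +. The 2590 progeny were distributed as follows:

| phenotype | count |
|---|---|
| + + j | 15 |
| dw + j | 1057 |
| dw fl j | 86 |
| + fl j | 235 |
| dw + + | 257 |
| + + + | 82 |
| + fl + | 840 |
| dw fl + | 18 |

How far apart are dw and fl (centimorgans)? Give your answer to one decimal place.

7.8 centimorgans

The two rarest classes, + + j and dw fl +, are the double crossovers. Comparing them with the parentals, only the dw allele has switched, so dw is the middle locus and the order is fl – dw – j.
Crossovers in the fl–dw interval produce the single-crossover classes dw fl j and + + + (86 + 82 = 168) plus the double crossovers (33).
RF(fl–dw) = (168 + 33) / 2590 = 201/2590 = 0.0776 → 7.8 centimorgans.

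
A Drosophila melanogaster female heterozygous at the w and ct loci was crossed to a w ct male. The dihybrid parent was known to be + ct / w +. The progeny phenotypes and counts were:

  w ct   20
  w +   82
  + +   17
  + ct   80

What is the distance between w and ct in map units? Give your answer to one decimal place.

18.6 map units

The recombinant classes are + + and w ct: 17 + 20 = 37.
Recombination frequency = 37/199 = 0.1859 ≈ 18.6%, i.e. 18.6 map units.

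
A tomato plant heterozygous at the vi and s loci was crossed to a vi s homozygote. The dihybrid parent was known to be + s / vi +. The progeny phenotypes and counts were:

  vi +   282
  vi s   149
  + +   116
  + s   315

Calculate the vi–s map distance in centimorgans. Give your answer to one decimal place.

30.7 centimorgans

The recombinant classes are + + and vi s: 116 + 149 = 265.
Recombination frequency = 265/862 = 0.3074 ≈ 30.7%, i.e. 30.7 centimorgans.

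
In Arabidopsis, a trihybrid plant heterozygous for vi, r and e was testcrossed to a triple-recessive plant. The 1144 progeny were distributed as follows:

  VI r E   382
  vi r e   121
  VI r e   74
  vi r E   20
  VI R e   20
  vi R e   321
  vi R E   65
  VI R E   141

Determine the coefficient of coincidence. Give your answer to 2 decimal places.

0.85

The two most frequent reciprocal classes, vi R e and VI r E, are the parental types, so the F1 was vi R e / VI r E.
The two rarest classes, VI R e and vi r E, are the double crossovers. Comparing them with the parentals, only the vi allele has switched, so vi is the middle locus and the order is e – vi – r.
e–vi: (139 + 40)/1144 = 0.1565; vi–r: (262 + 40)/1144 = 0.2640.
Expected DCO frequency = 0.1565 × 0.2640 ≈ 0.04132; observed = 40/1144 ≈ 0.03497.
Coefficient of coincidence = 0.03497/0.04132 ≈ 0.85.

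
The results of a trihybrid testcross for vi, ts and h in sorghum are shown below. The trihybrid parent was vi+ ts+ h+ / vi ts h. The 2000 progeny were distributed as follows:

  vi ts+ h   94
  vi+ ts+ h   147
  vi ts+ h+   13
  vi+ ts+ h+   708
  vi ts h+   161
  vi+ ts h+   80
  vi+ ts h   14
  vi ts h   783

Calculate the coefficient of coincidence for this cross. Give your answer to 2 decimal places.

0.80

The two rarest classes, vi ts+ h+ and vi+ ts h, are the double crossovers. Comparing them with the parentals, only the vi allele has switched, so vi is the middle locus and the order is h – vi – ts.
h–vi: (308 + 27)/2000 = 0.1675; vi–ts: (174 + 27)/2000 = 0.1005.
Expected DCO frequency = 0.1675 × 0.1005 ≈ 0.01683; observed = 27/2000 ≈ 0.01350.
Coefficient of coincidence = 0.01350/0.01683 ≈ 0.80.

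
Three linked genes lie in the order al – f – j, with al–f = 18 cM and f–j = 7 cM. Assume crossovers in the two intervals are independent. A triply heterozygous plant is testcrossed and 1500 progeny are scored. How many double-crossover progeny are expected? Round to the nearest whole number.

Map distances give recombination frequencies of 0.180 and 0.070 for the two intervals.
With no interference, expected double-crossover frequency = 0.180 × 0.070 = 0.01260.
Expected number = 0.01260 × 1500 = 18.90 ≈ 19.

19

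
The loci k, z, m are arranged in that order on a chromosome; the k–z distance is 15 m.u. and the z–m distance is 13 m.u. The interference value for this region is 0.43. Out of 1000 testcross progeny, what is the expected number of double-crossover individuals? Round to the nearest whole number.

11

Map distances give recombination frequencies of 0.150 and 0.130 for the two intervals.
With interference 0.43 (so coincidence = 0.57), expected double-crossover frequency = 0.150 × 0.130 × 0.57 = 0.01112.
Expected number = 0.01112 × 1000 = 11.12 ≈ 11.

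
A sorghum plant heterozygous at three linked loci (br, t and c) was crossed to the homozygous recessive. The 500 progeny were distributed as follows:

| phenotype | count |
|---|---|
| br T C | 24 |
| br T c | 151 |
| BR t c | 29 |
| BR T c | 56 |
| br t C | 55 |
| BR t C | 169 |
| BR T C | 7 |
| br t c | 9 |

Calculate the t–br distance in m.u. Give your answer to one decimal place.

25.4 m.u.

The two most frequent reciprocal classes, BR t C and br T c, are the parental types, so the F1 was BR t C / br T c.
The two rarest classes, BR T C and br t c, are the double crossovers. Comparing them with the parentals, only the t allele has switched, so t is the middle locus and the order is br – t – c.
Crossovers in the br–t interval produce the single-crossover classes br t C and BR T c (55 + 56 = 111) plus the double crossovers (16).
RF(br–t) = (111 + 16) / 500 = 127/500 = 0.2540 → 25.4 m.u.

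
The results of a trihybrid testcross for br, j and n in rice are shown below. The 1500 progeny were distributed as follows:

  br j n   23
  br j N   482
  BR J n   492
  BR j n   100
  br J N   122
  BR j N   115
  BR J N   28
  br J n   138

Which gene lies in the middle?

n

The two most frequent reciprocal classes, br j N and BR J n, are the parental types, so the F1 was br j N / BR J n.
The two rarest classes, br j n and BR J N, are the double crossovers. Comparing them with the parentals, only the n allele has switched, so n is the middle locus and the order is br – n – j.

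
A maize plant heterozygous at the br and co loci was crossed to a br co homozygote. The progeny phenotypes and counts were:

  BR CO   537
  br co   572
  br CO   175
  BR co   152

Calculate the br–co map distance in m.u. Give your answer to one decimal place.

22.8 m.u.

The two most frequent classes, BR CO (537) and br co (572), are the parental types, so the F1 was BR CO / br co.
The recombinant classes are BR co and br CO: 152 + 175 = 327.
Recombination frequency = 327/1436 = 0.2277 ≈ 22.8%, i.e. 22.8 m.u.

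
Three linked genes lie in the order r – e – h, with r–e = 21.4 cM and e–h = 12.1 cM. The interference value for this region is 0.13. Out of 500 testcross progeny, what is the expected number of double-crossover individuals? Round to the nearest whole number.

Map distances give recombination frequencies of 0.214 and 0.121 for the two intervals.
With interference 0.13 (so coincidence = 0.87), expected double-crossover frequency = 0.214 × 0.121 × 0.87 = 0.02253.
Expected number = 0.02253 × 500 = 11.26 ≈ 11.

11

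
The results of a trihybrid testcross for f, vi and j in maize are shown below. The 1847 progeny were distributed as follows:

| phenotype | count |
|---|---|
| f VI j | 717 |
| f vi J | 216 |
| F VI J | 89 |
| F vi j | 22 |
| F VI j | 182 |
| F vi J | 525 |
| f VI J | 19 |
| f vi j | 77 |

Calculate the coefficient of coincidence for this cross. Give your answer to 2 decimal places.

The two most frequent reciprocal classes, f VI j and F vi J, are the parental types, so the F1 was f VI j / F vi J.
The two rarest classes, f VI J and F vi j, are the double crossovers. Comparing them with the parentals, only the j allele has switched, so j is the middle locus and the order is f – j – vi.
f–j: (398 + 41)/1847 = 0.2377; j–vi: (166 + 41)/1847 = 0.1121.
Expected DCO frequency = 0.2377 × 0.1121 ≈ 0.02665; observed = 41/1847 ≈ 0.02220.
Coefficient of coincidence = 0.02220/0.02665 ≈ 0.83.

0.83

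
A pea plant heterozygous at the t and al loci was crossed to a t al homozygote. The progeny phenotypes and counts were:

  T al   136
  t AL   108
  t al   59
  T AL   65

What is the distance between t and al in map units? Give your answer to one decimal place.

33.7 map units

The two most frequent classes, T al (136) and t AL (108), are the parental types, so the F1 was T al / t AL.
The recombinant classes are T AL and t al: 65 + 59 = 124.
Recombination frequency = 124/368 = 0.3370 ≈ 33.7%, i.e. 33.7 map units.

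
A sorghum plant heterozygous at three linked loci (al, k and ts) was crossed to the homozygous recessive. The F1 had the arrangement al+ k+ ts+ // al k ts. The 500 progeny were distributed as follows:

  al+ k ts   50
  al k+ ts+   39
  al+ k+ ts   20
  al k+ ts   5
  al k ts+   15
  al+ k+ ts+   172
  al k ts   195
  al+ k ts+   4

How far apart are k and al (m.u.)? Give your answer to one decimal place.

19.6 m.u.

The two rarest classes, al+ k ts+ and al k+ ts, are the double crossovers. Comparing them with the parentals, only the k allele has switched, so k is the middle locus and the order is al – k – ts.
Crossovers in the al–k interval produce the single-crossover classes al k+ ts+ and al+ k ts (39 + 50 = 89) plus the double crossovers (9).
RF(al–k) = (89 + 9) / 500 = 98/500 = 0.1960 → 19.6 m.u.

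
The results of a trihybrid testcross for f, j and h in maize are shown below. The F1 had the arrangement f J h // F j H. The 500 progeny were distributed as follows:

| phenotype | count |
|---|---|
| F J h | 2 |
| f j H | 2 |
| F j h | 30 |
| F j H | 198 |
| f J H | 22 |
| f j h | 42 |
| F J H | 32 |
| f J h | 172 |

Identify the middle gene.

f

The two rarest classes, F J h and f j H, are the double crossovers. Comparing them with the parentals, only the f allele has switched, so f is the middle locus and the order is j – f – h.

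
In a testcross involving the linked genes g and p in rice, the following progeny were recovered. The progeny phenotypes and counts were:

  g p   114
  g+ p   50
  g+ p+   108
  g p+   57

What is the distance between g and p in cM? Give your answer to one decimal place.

The two most frequent classes, g+ p+ (108) and g p (114), are the parental types, so the F1 was g+ p+ / g p.
The recombinant classes are g+ p and g p+: 50 + 57 = 107.
Recombination frequency = 107/329 = 0.3252 ≈ 32.5%, i.e. 32.5 cM.

32.5 cM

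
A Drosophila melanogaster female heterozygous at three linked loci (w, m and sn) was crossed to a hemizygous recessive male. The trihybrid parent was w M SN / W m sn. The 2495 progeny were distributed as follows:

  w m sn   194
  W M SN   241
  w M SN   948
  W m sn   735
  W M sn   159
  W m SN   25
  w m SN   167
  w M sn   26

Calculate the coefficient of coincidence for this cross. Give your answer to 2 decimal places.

0.69

The two rarest classes, w M sn and W m SN, are the double crossovers. Comparing them with the parentals, only the sn allele has switched, so sn is the middle locus and the order is w – sn – m.
w–sn: (435 + 51)/2495 = 0.1948; sn–m: (326 + 51)/2495 = 0.1511.
Expected DCO frequency = 0.1948 × 0.1511 ≈ 0.02943; observed = 51/2495 ≈ 0.02044.
Coefficient of coincidence = 0.02044/0.02943 ≈ 0.69.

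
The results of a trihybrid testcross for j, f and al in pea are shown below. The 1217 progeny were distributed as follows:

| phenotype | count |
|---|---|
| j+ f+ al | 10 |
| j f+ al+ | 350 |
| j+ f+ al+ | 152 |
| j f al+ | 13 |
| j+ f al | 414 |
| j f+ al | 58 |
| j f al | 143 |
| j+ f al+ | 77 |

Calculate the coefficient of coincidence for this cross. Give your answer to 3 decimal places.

0.557

The two most frequent reciprocal classes, j+ f al and j f+ al+, are the parental types, so the F1 was j+ f al / j f+ al+.
The two rarest classes, j+ f+ al and j f al+, are the double crossovers. Comparing them with the parentals, only the f allele has switched, so f is the middle locus and the order is al – f – j.
al–f: (135 + 23)/1217 = 0.1298; f–j: (295 + 23)/1217 = 0.2613.
Expected DCO frequency = 0.1298 × 0.2613 ≈ 0.03392; observed = 23/1217 ≈ 0.01890.
Coefficient of coincidence = 0.01890/0.03392 ≈ 0.557.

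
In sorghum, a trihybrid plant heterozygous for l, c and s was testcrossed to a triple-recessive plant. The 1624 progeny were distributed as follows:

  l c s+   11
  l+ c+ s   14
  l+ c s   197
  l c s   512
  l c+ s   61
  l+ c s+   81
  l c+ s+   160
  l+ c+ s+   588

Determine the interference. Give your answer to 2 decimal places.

0.36

The two most frequent reciprocal classes, l+ c+ s+ and l c s, are the parental types, so the F1 was l+ c+ s+ / l c s.
The two rarest classes, l+ c+ s and l c s+, are the double crossovers. Comparing them with the parentals, only the s allele has switched, so s is the middle locus and the order is l – s – c.
l–s: (357 + 25)/1624 = 0.2352; s–c: (142 + 25)/1624 = 0.1028.
Expected DCO frequency = 0.2352 × 0.1028 ≈ 0.02418; observed = 25/1624 ≈ 0.01539.
Coefficient of coincidence = 0.01539/0.02418 ≈ 0.64; interference = 1 − 0.64 = 0.36.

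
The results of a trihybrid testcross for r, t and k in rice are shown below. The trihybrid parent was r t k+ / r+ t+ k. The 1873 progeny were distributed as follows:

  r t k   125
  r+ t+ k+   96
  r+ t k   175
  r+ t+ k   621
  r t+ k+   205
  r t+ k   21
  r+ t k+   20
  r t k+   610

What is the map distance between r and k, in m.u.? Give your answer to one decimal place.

14.0 m.u.

The two rarest classes, r+ t k+ and r t+ k, are the double crossovers. Comparing them with the parentals, only the r allele has switched, so r is the middle locus and the order is t – r – k.
Crossovers in the r–k interval produce the single-crossover classes r t k and r+ t+ k+ (125 + 96 = 221) plus the double crossovers (41).
RF(r–k) = (221 + 41) / 1873 = 262/1873 = 0.1399 → 14.0 m.u.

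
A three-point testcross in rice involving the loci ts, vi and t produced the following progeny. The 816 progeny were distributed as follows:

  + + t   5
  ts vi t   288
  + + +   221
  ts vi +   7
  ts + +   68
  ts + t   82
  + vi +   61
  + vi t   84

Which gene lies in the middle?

The two most frequent reciprocal classes, + + + and ts vi t, are the parental types, so the F1 was + + + / ts vi t.
The two rarest classes, + + t and ts vi +, are the double crossovers. Comparing them with the parentals, only the t allele has switched, so t is the middle locus and the order is vi – t – ts.

t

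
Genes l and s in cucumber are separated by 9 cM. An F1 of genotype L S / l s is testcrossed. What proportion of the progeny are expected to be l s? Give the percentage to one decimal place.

45.5%

A map distance of 9 cM corresponds to a recombination frequency of 0.090.
The F1 is L S / l s, so l s is a parental gamete class with expected frequency (1 − r)/2 = 0.910/2 = 0.4550.
That is 0.4550 = 45.5% of the progeny.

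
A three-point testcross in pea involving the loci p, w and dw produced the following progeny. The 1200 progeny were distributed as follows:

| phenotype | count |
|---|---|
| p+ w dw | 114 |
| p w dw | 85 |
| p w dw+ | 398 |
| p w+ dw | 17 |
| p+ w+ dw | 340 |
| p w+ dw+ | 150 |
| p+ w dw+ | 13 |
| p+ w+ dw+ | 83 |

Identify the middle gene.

The two most frequent reciprocal classes, p w dw+ and p+ w+ dw, are the parental types, so the F1 was p w dw+ / p+ w+ dw.
The two rarest classes, p+ w dw+ and p w+ dw, are the double crossovers. Comparing them with the parentals, only the p allele has switched, so p is the middle locus and the order is w – p – dw.

p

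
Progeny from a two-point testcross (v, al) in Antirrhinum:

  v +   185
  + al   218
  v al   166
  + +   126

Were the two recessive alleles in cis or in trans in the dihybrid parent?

The two most frequent classes are + al (218) and v + (185); these are the parental (non-recombinant) types.
So the F1 carried + al on one chromosome and v + on the other — the recessive alleles are on opposite chromosomes (trans / repulsion).

trans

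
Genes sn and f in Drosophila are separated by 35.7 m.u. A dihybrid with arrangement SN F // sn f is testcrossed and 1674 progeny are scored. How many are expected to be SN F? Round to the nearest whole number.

538

A map distance of 35.7 m.u. corresponds to a recombination frequency of 0.357.
The F1 is SN F / sn f, so SN F is a parental gamete class with expected frequency (1 − r)/2 = 0.643/2 = 0.3215.
Expected number = 0.3215 × 1674 = 538.19 ≈ 538.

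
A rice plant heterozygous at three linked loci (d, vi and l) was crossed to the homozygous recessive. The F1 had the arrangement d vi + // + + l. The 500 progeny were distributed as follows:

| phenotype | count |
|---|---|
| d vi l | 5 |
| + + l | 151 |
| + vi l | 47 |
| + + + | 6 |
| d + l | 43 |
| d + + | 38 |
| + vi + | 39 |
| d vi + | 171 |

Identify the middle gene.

l

The two rarest classes, d vi l and + + +, are the double crossovers. Comparing them with the parentals, only the l allele has switched, so l is the middle locus and the order is d – l – vi.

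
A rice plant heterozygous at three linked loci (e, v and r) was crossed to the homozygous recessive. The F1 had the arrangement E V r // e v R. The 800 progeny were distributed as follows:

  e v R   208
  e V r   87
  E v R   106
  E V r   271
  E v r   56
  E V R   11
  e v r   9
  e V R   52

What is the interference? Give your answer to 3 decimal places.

0.413

The two rarest classes, E V R and e v r, are the double crossovers. Comparing them with the parentals, only the r allele has switched, so r is the middle locus and the order is v – r – e.
v–r: (108 + 20)/800 = 0.1600; r–e: (193 + 20)/800 = 0.2662.
Expected DCO frequency = 0.1600 × 0.2662 ≈ 0.04259; observed = 20/800 ≈ 0.02500.
Coefficient of coincidence = 0.02500/0.04259 ≈ 0.587; interference = 1 − 0.587 = 0.413.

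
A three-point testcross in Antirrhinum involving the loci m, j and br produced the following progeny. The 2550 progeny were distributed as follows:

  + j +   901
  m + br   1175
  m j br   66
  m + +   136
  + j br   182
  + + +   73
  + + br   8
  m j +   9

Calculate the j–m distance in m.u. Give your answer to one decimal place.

6.1 m.u.

The two most frequent reciprocal classes, m + br and + j +, are the parental types, so the F1 was m + br / + j +.
The two rarest classes, + + br and m j +, are the double crossovers. Comparing them with the parentals, only the m allele has switched, so m is the middle locus and the order is br – m – j.
Crossovers in the m–j interval produce the single-crossover classes m j br and + + + (66 + 73 = 139) plus the double crossovers (17).
RF(m–j) = (139 + 17) / 2550 = 156/2550 = 0.0612 → 6.1 m.u.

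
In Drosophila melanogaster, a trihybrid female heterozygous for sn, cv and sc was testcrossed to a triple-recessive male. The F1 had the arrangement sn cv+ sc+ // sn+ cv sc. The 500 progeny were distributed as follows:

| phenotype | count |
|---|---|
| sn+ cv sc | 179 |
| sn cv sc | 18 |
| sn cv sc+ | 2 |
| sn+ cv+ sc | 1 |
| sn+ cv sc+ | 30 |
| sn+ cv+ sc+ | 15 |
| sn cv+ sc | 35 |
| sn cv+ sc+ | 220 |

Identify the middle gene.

cv

The two rarest classes, sn cv sc+ and sn+ cv+ sc, are the double crossovers. Comparing them with the parentals, only the cv allele has switched, so cv is the middle locus and the order is sn – cv – sc.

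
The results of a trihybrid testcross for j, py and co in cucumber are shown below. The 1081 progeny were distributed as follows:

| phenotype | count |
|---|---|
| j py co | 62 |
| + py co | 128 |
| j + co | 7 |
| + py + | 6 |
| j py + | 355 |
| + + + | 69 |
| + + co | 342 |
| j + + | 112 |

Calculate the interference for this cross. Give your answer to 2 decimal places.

The two most frequent reciprocal classes, + + co and j py +, are the parental types, so the F1 was + + co / j py +.
The two rarest classes, j + co and + py +, are the double crossovers. Comparing them with the parentals, only the j allele has switched, so j is the middle locus and the order is py – j – co.
py–j: (240 + 13)/1081 = 0.2340; j–co: (131 + 13)/1081 = 0.1332.
Expected DCO frequency = 0.2340 × 0.1332 ≈ 0.03117; observed = 13/1081 ≈ 0.01203.
Coefficient of coincidence = 0.01203/0.03117 ≈ 0.39; interference = 1 − 0.39 = 0.61.

0.61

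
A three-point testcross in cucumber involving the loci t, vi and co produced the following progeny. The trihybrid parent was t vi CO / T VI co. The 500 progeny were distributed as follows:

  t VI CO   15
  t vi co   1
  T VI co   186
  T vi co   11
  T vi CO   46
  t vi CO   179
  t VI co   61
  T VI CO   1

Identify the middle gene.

co

The two rarest classes, t vi co and T VI CO, are the double crossovers. Comparing them with the parentals, only the co allele has switched, so co is the middle locus and the order is t – co – vi.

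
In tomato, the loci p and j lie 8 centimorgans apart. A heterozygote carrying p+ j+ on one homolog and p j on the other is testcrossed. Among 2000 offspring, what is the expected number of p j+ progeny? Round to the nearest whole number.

80

A map distance of 8 centimorgans corresponds to a recombination frequency of 0.080.
The F1 is p+ j+ / p j, so p j+ is a recombinant gamete class with expected frequency r/2 = 0.080/2 = 0.0400.
Expected number = 0.0400 × 2000 = 80.00 ≈ 80.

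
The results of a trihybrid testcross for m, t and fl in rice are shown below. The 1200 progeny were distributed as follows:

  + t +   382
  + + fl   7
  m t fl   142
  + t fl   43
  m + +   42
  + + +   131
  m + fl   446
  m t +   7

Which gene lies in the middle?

The two most frequent reciprocal classes, + t + and m + fl, are the parental types, so the F1 was + t + / m + fl.
The two rarest classes, m t + and + + fl, are the double crossovers. Comparing them with the parentals, only the m allele has switched, so m is the middle locus and the order is fl – m – t.

m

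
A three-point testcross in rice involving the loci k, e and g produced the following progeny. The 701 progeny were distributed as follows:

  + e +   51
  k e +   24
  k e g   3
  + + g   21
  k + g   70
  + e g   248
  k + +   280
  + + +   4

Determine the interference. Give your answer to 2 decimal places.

0.26

The two most frequent reciprocal classes, + e g and k + +, are the parental types, so the F1 was + e g / k + +.
The two rarest classes, k e g and + + +, are the double crossovers. Comparing them with the parentals, only the k allele has switched, so k is the middle locus and the order is e – k – g.
e–k: (45 + 7)/701 = 0.0742; k–g: (121 + 7)/701 = 0.1826.
Expected DCO frequency = 0.0742 × 0.1826 ≈ 0.01355; observed = 7/701 ≈ 0.00999.
Coefficient of coincidence = 0.00999/0.01355 ≈ 0.74; interference = 1 − 0.74 = 0.26.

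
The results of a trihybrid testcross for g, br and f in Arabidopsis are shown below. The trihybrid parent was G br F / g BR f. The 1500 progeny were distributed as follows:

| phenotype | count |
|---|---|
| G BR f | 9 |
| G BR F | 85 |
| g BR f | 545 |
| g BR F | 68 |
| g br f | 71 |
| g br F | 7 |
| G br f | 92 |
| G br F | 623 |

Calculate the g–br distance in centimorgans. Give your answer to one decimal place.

11.5 centimorgans

The two rarest classes, g br F and G BR f, are the double crossovers. Comparing them with the parentals, only the g allele has switched, so g is the middle locus and the order is f – g – br.
Crossovers in the g–br interval produce the single-crossover classes G BR F and g br f (85 + 71 = 156) plus the double crossovers (16).
RF(g–br) = (156 + 16) / 1500 = 172/1500 = 0.1147 → 11.5 centimorgans.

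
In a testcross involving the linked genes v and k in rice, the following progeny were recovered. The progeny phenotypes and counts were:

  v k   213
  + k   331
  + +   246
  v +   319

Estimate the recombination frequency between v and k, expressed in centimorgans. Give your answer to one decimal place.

41.4 centimorgans

The two most frequent classes, + k (331) and v + (319), are the parental types, so the F1 was + k / v +.
The recombinant classes are + + and v k: 246 + 213 = 459.
Recombination frequency = 459/1109 = 0.4139 ≈ 41.4%, i.e. 41.4 centimorgans.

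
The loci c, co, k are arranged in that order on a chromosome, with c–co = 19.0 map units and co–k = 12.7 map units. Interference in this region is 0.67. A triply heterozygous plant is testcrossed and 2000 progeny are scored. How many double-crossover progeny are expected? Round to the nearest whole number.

Map distances give recombination frequencies of 0.190 and 0.127 for the two intervals.
With interference 0.67 (so coincidence = 0.33), expected double-crossover frequency = 0.190 × 0.127 × 0.33 = 0.00796.
Expected number = 0.00796 × 2000 = 15.93 ≈ 16.

16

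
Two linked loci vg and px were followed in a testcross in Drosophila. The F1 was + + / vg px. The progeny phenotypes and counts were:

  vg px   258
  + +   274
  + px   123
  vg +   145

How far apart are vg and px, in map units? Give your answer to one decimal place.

The recombinant classes are + px and vg +: 123 + 145 = 268.
Recombination frequency = 268/800 = 0.3350 ≈ 33.5%, i.e. 33.5 map units.

33.5 map units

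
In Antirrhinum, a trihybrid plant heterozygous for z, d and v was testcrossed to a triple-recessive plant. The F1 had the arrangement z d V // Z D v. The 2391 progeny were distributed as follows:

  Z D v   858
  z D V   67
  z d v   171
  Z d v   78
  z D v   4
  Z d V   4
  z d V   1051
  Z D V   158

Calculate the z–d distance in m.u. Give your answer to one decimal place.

The two rarest classes, Z d V and z D v, are the double crossovers. Comparing them with the parentals, only the z allele has switched, so z is the middle locus and the order is d – z – v.
Crossovers in the d–z interval produce the single-crossover classes z D V and Z d v (67 + 78 = 145) plus the double crossovers (8).
RF(d–z) = (145 + 8) / 2391 = 153/2391 = 0.0640 → 6.4 m.u.

6.4 m.u.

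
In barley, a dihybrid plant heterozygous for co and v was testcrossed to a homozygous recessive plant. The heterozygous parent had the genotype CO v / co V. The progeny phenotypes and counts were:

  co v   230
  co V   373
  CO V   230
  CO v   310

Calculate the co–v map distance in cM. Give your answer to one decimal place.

40.2 cM

The recombinant classes are CO V and co v: 230 + 230 = 460.
Recombination frequency = 460/1143 = 0.4024 ≈ 40.2%, i.e. 40.2 cM.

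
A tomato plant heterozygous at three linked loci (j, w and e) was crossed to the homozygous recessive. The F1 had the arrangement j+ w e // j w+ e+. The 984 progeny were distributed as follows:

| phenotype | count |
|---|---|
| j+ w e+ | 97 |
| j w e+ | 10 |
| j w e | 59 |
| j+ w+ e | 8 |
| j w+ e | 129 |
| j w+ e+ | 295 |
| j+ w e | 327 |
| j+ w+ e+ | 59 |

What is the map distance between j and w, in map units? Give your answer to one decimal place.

The two rarest classes, j+ w+ e and j w e+, are the double crossovers. Comparing them with the parentals, only the w allele has switched, so w is the middle locus and the order is j – w – e.
Crossovers in the j–w interval produce the single-crossover classes j w e and j+ w+ e+ (59 + 59 = 118) plus the double crossovers (18).
RF(j–w) = (118 + 18) / 984 = 136/984 = 0.1382 → 13.8 map units.

13.8 map units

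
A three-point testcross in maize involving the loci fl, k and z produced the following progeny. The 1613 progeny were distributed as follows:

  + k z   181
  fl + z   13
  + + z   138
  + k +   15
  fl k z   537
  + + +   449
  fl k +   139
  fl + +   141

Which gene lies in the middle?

The two most frequent reciprocal classes, + + + and fl k z, are the parental types, so the F1 was + + + / fl k z.
The two rarest classes, + k + and fl + z, are the double crossovers. Comparing them with the parentals, only the k allele has switched, so k is the middle locus and the order is fl – k – z.

k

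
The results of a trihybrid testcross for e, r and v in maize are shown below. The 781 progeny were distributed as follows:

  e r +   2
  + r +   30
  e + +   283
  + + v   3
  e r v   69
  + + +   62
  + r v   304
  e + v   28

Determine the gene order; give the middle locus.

r

The two most frequent reciprocal classes, e + + and + r v, are the parental types, so the F1 was e + + / + r v.
The two rarest classes, e r + and + + v, are the double crossovers. Comparing them with the parentals, only the r allele has switched, so r is the middle locus and the order is e – r – v.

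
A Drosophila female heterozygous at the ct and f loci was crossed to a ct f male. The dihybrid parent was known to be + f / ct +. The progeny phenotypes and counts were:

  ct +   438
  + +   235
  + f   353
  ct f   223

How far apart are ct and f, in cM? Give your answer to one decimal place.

36.7 cM

The recombinant classes are + + and ct f: 235 + 223 = 458.
Recombination frequency = 458/1249 = 0.3667 ≈ 36.7%, i.e. 36.7 cM.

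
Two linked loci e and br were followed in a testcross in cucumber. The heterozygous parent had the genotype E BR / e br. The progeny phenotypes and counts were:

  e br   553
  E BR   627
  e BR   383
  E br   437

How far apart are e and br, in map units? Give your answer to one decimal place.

41.0 map units

The recombinant classes are E br and e BR: 437 + 383 = 820.
Recombination frequency = 820/2000 = 0.4100 ≈ 41.0%, i.e. 41.0 map units.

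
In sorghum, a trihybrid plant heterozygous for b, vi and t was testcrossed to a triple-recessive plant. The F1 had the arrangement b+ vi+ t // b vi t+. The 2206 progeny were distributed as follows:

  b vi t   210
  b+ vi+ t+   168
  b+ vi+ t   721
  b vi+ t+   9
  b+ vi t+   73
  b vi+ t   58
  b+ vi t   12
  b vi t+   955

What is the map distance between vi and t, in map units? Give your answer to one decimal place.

The two rarest classes, b+ vi t and b vi+ t+, are the double crossovers. Comparing them with the parentals, only the vi allele has switched, so vi is the middle locus and the order is t – vi – b.
Crossovers in the t–vi interval produce the single-crossover classes b+ vi+ t+ and b vi t (168 + 210 = 378) plus the double crossovers (21).
RF(t–vi) = (378 + 21) / 2206 = 399/2206 = 0.1809 → 18.1 map units.

18.1 map units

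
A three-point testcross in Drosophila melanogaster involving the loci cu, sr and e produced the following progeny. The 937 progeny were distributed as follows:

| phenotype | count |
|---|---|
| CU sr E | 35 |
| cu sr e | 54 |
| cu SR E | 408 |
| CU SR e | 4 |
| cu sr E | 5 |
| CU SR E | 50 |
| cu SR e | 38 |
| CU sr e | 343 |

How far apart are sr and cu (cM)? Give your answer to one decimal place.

12.1 cM

The two most frequent reciprocal classes, cu SR E and CU sr e, are the parental types, so the F1 was cu SR E / CU sr e.
The two rarest classes, cu sr E and CU SR e, are the double crossovers. Comparing them with the parentals, only the sr allele has switched, so sr is the middle locus and the order is e – sr – cu.
Crossovers in the sr–cu interval produce the single-crossover classes CU SR E and cu sr e (50 + 54 = 104) plus the double crossovers (9).
RF(sr–cu) = (104 + 9) / 937 = 113/937 = 0.1206 → 12.1 cM.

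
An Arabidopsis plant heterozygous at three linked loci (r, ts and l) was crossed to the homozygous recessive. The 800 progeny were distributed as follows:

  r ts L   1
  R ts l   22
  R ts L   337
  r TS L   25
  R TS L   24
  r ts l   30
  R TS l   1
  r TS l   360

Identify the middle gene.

The two most frequent reciprocal classes, R ts L and r TS l, are the parental types, so the F1 was R ts L / r TS l.
The two rarest classes, r ts L and R TS l, are the double crossovers. Comparing them with the parentals, only the r allele has switched, so r is the middle locus and the order is ts – r – l.

r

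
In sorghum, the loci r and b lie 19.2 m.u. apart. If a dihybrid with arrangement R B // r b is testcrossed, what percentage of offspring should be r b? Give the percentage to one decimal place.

A map distance of 19.2 m.u. corresponds to a recombination frequency of 0.192.
The F1 is R B / r b, so r b is a parental gamete class with expected frequency (1 − r)/2 = 0.808/2 = 0.4040.
That is 0.4040 = 40.4% of the progeny.

40.4%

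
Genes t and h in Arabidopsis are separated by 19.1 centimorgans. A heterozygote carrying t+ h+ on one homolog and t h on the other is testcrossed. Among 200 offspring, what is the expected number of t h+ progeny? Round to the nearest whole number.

A map distance of 19.1 centimorgans corresponds to a recombination frequency of 0.191.
The F1 is t+ h+ / t h, so t h+ is a recombinant gamete class with expected frequency r/2 = 0.191/2 = 0.0955.
Expected number = 0.0955 × 200 = 19.10 ≈ 19.

19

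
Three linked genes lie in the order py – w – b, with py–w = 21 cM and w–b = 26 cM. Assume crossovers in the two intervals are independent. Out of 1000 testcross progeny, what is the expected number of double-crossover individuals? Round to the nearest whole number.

55

Map distances give recombination frequencies of 0.210 and 0.260 for the two intervals.
With no interference, expected double-crossover frequency = 0.210 × 0.260 = 0.05460.
Expected number = 0.05460 × 1000 = 54.60 ≈ 55.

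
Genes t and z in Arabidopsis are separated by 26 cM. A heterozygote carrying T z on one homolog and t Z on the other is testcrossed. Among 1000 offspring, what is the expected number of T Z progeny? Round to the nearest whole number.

130

A map distance of 26 cM corresponds to a recombination frequency of 0.260.
The F1 is T z / t Z, so T Z is a recombinant gamete class with expected frequency r/2 = 0.260/2 = 0.1300.
Expected number = 0.1300 × 1000 = 130.00 ≈ 130.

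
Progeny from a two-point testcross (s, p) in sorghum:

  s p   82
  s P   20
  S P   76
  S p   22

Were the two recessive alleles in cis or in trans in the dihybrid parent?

The two most frequent classes are S P (76) and s p (82); these are the parental (non-recombinant) types.
So the F1 carried S P on one chromosome and s p on the other — the recessive alleles are on the same chromosome (cis / coupling).

cis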